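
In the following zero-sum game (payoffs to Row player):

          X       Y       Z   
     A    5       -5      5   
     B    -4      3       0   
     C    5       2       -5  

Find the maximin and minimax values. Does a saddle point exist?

Maximin = -4, Minimax = 3, Saddle: False

Work:
Row minimums: [-5, -4, -5] → maximin = -4
Column maximums: [5, 3, 5] → minimax = 3
No saddle point (maximin ≠ minimax). Mixed strategy needed.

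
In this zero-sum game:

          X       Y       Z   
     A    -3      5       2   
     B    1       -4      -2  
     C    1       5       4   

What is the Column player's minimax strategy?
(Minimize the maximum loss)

Column should play X, value = 1

Work:
Column player minimizes Row's maximum payoff:
Column X: max payoff to Row = 1
Column Y: max payoff to Row = 5
Column Z: max payoff to Row = 4
Minimum is 1, achieved by column X.
Minimax strategy: X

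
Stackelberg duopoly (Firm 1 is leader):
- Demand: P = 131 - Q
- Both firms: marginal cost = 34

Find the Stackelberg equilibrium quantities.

q₁* (leader) = 48.5, q₂* (follower) = 24.25

Work:
Follower's reaction: q₂ = (a - c - q₁)/2
Leader substitutes: π₁ = q₁·(a - q₁ - (a-c-q₁)/2 - c)
FOC: q₁* = (131 - 34)/2 = 48.50
Then: q₂* = (131 - 34 - 48.5)/2 = 24.25
Leader has first-mover advantage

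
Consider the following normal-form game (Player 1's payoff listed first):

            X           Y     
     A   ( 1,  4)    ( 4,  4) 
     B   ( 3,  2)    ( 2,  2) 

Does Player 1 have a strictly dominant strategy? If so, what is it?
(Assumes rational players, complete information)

No strictly dominant strategy exists for Player 1

Work:
A strategy strictly dominates another if it gives a strictly higher payoff against every opponent action. Compare each pair of P1's strategies column-by-column:
  A vs B: [1 vs 3, 4 vs 2] → A does not strictly dominate B (column X: 1 ≤ 3)
  B vs A: [3 vs 1, 2 vs 4] → B does not strictly dominate A (column Y: 2 ≤ 4)
No single strategy strictly dominates all others → no strictly dominant strategy.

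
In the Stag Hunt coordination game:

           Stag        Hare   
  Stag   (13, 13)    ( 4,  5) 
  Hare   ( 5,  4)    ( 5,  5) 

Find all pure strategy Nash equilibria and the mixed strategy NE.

Pure NE: (Stag, Stag) and (Hare, Hare); Mixed NE: p = 0.1111, q = 0.1111

Work:
Check pure NE:
(Stag, Stag): (13, 13) - no unilateral deviation beneficial
(Hare, Hare): (5, 5) - no unilateral deviation beneficial
Mixed NE: P1 plays Stag with p = 0.1111, P2 plays Stag with q = 0.1111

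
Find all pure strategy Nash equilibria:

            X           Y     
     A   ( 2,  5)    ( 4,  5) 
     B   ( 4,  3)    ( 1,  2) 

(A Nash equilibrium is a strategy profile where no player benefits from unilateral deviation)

Nash equilibrium: (A, Y), (B, X)

Work:
Best responses:
  P1 vs X: payoffs [2, 4] → best response B (payoff 4)
  P1 vs Y: payoffs [4, 1] → best response A (payoff 4)
  P2 vs A: payoffs [5, 5] → best response X/Y (payoff 5)
  P2 vs B: payoffs [3, 2] → best response X (payoff 3)
Mutual best responses: (A,Y), (B,X) → Nash equilibria.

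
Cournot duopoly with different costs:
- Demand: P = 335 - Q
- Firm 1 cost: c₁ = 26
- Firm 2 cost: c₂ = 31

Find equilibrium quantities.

q₁* = 104.67, q₂* = 99.67

Work:
Reaction: q₁ = (335 - 26 - q₂)/2
Reaction: q₂ = (335 - 31 - q₁)/2
Solve simultaneously:
q₁* = (335 - 2×26 + 31)/3 = 104.67
q₂* = (335 - 2×31 + 26)/3 = 99.67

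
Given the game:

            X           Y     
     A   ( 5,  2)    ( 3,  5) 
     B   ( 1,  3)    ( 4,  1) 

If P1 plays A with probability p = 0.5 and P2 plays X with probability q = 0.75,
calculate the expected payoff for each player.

E[P1] = 3.125, E[P2] = 2.625

Work:
E[P1] = p·q·π₁(A,X) + p·(1-q)·π₁(A,Y) + (1-p)·q·π₁(B,X) + (1-p)·(1-q)·π₁(B,Y)
= 0.5·0.75·5 + 0.5·0.25·3 + 0.5·0.75·1 + 0.5·0.25·4
= 3.125

E[P2] = 2.625 (similar calculation)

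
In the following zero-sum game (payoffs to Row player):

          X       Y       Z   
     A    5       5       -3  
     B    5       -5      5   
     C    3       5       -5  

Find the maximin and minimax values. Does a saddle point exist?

Maximin = -3, Minimax = 5, Saddle: False

Work:
Row minimums: [-3, -5, -5] → maximin = -3
Column maximums: [5, 5, 5] → minimax = 5
No saddle point (maximin ≠ minimax). Mixed strategy needed.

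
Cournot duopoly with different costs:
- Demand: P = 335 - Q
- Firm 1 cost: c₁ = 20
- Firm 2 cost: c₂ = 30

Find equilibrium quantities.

q₁* = 108.33, q₂* = 98.33

Work:
Reaction: q₁ = (335 - 20 - q₂)/2
Reaction: q₂ = (335 - 30 - q₁)/2
Solve simultaneously:
q₁* = (335 - 2×20 + 30)/3 = 108.33
q₂* = (335 - 2×30 + 20)/3 = 98.33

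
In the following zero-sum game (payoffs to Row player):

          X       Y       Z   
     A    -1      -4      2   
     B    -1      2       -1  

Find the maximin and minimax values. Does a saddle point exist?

Maximin = -1, Minimax = -1, Saddle: True

Work:
Row minimums: [-4, -1] → maximin = -1
Column maximums: [-1, 2, 2] → minimax = -1
Saddle point exists! Game value = -1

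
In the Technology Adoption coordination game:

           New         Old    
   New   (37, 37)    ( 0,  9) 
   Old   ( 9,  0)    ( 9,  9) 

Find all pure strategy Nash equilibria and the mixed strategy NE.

Pure NE: (New, New) and (Old, Old); Mixed NE: p = 0.2432, q = 0.2432

Work:
Check pure NE:
(New, New): (37, 37) - no unilateral deviation beneficial
(Old, Old): (9, 9) - no unilateral deviation beneficial
Mixed NE: P1 plays New with p = 0.2432, P2 plays New with q = 0.2432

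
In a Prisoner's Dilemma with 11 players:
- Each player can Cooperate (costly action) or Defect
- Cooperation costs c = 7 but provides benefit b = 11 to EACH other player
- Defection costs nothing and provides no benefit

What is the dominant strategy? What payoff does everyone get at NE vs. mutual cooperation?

Dominant: Defect; NE payoff = 0; Coop payoff = 103

Work:
Defect dominates (saves cost c = 7, benefit to others is external)
NE: All defect → everyone gets 0
If all cooperate: each receives (10)×11 - 7 = 103
Social dilemma: 103 > 0 but NE gives 0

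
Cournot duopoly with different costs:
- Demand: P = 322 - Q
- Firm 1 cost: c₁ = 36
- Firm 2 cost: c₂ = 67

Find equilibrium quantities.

q₁* = 105.67, q₂* = 74.67

Work:
Reaction: q₁ = (322 - 36 - q₂)/2
Reaction: q₂ = (322 - 67 - q₁)/2
Solve simultaneously:
q₁* = (322 - 2×36 + 67)/3 = 105.67
q₂* = (322 - 2×67 + 36)/3 = 74.67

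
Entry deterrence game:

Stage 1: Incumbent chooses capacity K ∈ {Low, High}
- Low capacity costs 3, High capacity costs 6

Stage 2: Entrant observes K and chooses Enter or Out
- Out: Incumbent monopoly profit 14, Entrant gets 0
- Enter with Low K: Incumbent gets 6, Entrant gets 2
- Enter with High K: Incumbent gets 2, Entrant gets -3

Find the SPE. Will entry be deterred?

SPE: (High, Enter|Low, Out|High); Entry deterred. Incumbent net profit = 8

Work:
After Low K: Entrant enters (2 > 0)
After High K: Entrant stays out (-3 < 0)
Incumbent: Low → 6−3=3, High → 14−6=8
Incumbent chooses High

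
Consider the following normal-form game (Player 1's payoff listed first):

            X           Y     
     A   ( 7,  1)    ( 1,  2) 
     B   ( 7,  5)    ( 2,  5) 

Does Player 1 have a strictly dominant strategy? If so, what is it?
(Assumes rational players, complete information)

No strictly dominant strategy exists for Player 1

Work:
A strategy strictly dominates another if it gives a strictly higher payoff against every opponent action. Compare each pair of P1's strategies column-by-column:
  A vs B: [7 vs 7, 1 vs 2] → A does not strictly dominate B (column X: 7 ≤ 7)
  B vs A: [7 vs 7, 2 vs 1] → B does not strictly dominate A (column X: 7 ≤ 7)
No single strategy strictly dominates all others → no strictly dominant strategy.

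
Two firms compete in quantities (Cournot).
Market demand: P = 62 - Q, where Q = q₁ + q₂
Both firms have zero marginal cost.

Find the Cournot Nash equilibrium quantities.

q₁* = q₂* = 20.67; P* = 20.67

Work:
Profit: π_i = P·q_i = (a - q_i - q_j)·q_i
FOC: ∂π_i/∂q_i = a - 2q_i - q_j = 0
Reaction function: q_i = (62 - q_j)/2
Symmetry: q* = 62/3 = 20.67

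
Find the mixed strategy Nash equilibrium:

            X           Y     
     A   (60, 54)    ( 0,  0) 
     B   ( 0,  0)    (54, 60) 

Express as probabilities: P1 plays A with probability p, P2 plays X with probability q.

p = 0.5263, q = 0.4737

Work:
Find probabilities that make opponent indifferent:
P2 chooses q to make P1 indifferent between A and B
P1 chooses p to make P2 indifferent between X and Y
Mixed NE: P1 plays (A: 0.5263, B: 0.4737), P2 plays (X: 0.4737, Y: 0.5263)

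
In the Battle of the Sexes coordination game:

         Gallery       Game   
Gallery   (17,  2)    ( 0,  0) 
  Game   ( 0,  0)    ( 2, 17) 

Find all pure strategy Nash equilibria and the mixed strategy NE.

Pure NE: (Gallery, Gallery) and (Game, Game); Mixed NE: p = 0.8947, q = 0.1053

Work:
Check pure NE:
(Gallery, Gallery): (17, 2) - no unilateral deviation beneficial
(Game, Game): (2, 17) - no unilateral deviation beneficial
Mixed NE: P1 plays Gallery with p = 0.8947, P2 plays Gallery with q = 0.1053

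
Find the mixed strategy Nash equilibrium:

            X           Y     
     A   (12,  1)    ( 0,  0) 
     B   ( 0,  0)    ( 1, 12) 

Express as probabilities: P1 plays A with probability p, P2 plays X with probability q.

p = 0.9231, q = 0.0769

Work:
Find probabilities that make opponent indifferent:
P2 chooses q to make P1 indifferent between A and B
P1 chooses p to make P2 indifferent between X and Y
Mixed NE: P1 plays (A: 0.9231, B: 0.0769), P2 plays (X: 0.0769, Y: 0.9231)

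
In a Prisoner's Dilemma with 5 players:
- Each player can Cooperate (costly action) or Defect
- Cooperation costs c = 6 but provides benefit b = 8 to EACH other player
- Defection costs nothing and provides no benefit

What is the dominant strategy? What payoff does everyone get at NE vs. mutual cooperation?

Dominant: Defect; NE payoff = 0; Coop payoff = 26

Work:
Defect dominates (saves cost c = 6, benefit to others is external)
NE: All defect → everyone gets 0
If all cooperate: each receives (4)×8 - 6 = 26
Social dilemma: 26 > 0 but NE gives 0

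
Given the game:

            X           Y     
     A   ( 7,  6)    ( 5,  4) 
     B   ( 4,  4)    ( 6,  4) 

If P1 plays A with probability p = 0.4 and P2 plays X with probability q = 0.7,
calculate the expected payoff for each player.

E[P1] = 5.32, E[P2] = 4.56

Work:
E[P1] = p·q·π₁(A,X) + p·(1-q)·π₁(A,Y) + (1-p)·q·π₁(B,X) + (1-p)·(1-q)·π₁(B,Y)
= 0.4·0.7·7 + 0.4·0.3·5 + 0.6·0.7·4 + 0.6·0.3·6
= 5.32

E[P2] = 4.56 (similar calculation)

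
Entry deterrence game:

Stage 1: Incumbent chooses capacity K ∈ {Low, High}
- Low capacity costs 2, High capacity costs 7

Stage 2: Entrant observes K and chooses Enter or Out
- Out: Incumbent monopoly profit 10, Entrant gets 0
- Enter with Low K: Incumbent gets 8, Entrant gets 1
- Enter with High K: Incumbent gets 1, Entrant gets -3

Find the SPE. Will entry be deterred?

SPE: (Low, Enter|Low, Out|High); Entry not deterred. Incumbent net profit = 6, Entrant gets 1

Work:
After Low K: Entrant enters (1 > 0)
After High K: Entrant stays out (-3 < 0)
Incumbent: Low → 8−2=6, High → 10−7=3
Incumbent chooses Low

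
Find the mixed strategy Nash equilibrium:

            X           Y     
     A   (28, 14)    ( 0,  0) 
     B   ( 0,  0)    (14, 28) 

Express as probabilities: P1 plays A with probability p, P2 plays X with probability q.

p = 0.6667, q = 0.3333

Work:
Find probabilities that make opponent indifferent:
P2 chooses q to make P1 indifferent between A and B
P1 chooses p to make P2 indifferent between X and Y
Mixed NE: P1 plays (A: 0.6667, B: 0.3333), P2 plays (X: 0.3333, Y: 0.6667)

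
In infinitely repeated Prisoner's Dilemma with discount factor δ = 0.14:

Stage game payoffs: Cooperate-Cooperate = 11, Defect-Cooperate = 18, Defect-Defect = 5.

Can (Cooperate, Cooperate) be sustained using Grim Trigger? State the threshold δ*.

δ* = 0.5385; since δ = 0.14 < 0.5385, cooperation cannot be sustained

Work:
For Grim Trigger:
Cooperate forever: 11/(1-δ)
Defect then punished: 18 + 5·δ/(1-δ)
Need: 11/(1-δ) ≥ 18 + 5·δ/(1-δ)
Solving: δ ≥ (T-R)/(T-P) = (18-11)/(18-5) = 0.5385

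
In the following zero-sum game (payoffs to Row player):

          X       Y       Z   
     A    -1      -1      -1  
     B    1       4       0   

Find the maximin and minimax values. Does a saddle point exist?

Maximin = 0, Minimax = 0, Saddle: True

Work:
Row minimums: [-1, 0] → maximin = 0
Column maximums: [1, 4, 0] → minimax = 0
Saddle point exists! Game value = 0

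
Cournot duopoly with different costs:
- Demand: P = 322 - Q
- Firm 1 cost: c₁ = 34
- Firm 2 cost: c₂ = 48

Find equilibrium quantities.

q₁* = 100.67, q₂* = 86.67

Work:
Reaction: q₁ = (322 - 34 - q₂)/2
Reaction: q₂ = (322 - 48 - q₁)/2
Solve simultaneously:
q₁* = (322 - 2×34 + 48)/3 = 100.67
q₂* = (322 - 2×48 + 34)/3 = 86.67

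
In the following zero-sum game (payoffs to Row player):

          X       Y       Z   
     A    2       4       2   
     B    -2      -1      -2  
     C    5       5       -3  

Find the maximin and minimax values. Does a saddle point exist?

Maximin = 2, Minimax = 2, Saddle: True

Work:
Row minimums: [2, -2, -3] → maximin = 2
Column maximums: [5, 5, 2] → minimax = 2
Saddle point exists! Game value = 2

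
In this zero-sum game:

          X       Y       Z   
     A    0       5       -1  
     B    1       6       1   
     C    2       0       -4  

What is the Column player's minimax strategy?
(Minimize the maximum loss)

Column should play Z, value = 1

Work:
Column player minimizes Row's maximum payoff:
Column X: max payoff to Row = 2
Column Y: max payoff to Row = 6
Column Z: max payoff to Row = 1
Minimum is 1, achieved by column Z.
Minimax strategy: Z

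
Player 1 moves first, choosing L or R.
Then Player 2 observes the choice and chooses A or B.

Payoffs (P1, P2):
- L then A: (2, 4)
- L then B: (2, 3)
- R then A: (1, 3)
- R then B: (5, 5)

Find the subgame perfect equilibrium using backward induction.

P1 plays R, P2 plays A after L and B after R; Payoff (5, 5)

Work:
Backward induction:
After L: P2 chooses A → P1 gets 2
After R: P2 chooses B → P1 gets 5
P1 chooses R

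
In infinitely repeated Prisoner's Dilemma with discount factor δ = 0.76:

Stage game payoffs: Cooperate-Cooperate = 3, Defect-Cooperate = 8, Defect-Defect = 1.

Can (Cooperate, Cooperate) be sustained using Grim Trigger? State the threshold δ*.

δ* = 0.7143; since δ = 0.76 ≥ 0.7143, cooperation can be sustained

Work:
For Grim Trigger:
Cooperate forever: 3/(1-δ)
Defect then punished: 8 + 1·δ/(1-δ)
Need: 3/(1-δ) ≥ 8 + 1·δ/(1-δ)
Solving: δ ≥ (T-R)/(T-P) = (8-3)/(8-1) = 0.7143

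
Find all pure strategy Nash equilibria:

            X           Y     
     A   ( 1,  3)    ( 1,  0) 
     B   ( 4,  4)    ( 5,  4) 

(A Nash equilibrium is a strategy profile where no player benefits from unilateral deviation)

Nash equilibrium: (B, X), (B, Y)

Work:
Best responses:
  P1 vs X: payoffs [1, 4] → best response B (payoff 4)
  P1 vs Y: payoffs [1, 5] → best response B (payoff 5)
  P2 vs A: payoffs [3, 0] → best response X (payoff 3)
  P2 vs B: payoffs [4, 4] → best response X/Y (payoff 4)
Mutual best responses: (B,X), (B,Y) → Nash equilibria.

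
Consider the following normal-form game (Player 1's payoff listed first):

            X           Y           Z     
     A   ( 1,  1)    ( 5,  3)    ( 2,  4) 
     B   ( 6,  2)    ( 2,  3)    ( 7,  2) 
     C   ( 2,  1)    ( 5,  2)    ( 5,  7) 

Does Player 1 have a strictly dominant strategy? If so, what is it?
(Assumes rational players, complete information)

No strictly dominant strategy exists for Player 1

Work:
A strategy strictly dominates another if it gives a strictly higher payoff against every opponent action. Compare each pair of P1's strategies column-by-column:
  A vs B: [1 vs 6, 5 vs 2, 2 vs 7] → A does not strictly dominate B (column X: 1 ≤ 6)
  A vs C: [1 vs 2, 5 vs 5, 2 vs 5] → A does not strictly dominate C (column X: 1 ≤ 2)
  B vs A: [6 vs 1, 2 vs 5, 7 vs 2] → B does not strictly dominate A (column Y: 2 ≤ 5)
  B vs C: [6 vs 2, 2 vs 5, 7 vs 5] → B does not strictly dominate C (column Y: 2 ≤ 5)
  C vs A: [2 vs 1, 5 vs 5, 5 vs 2] → C does not strictly dominate A (column Y: 5 ≤ 5)
  C vs B: [2 vs 6, 5 vs 2, 5 vs 7] → C does not strictly dominate B (column X: 2 ≤ 6)
No single strategy strictly dominates all others → no strictly dominant strategy.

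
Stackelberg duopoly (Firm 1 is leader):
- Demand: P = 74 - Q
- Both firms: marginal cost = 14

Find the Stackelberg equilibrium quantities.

q₁* (leader) = 30.0, q₂* (follower) = 15.0

Work:
Follower's reaction: q₂ = (a - c - q₁)/2
Leader substitutes: π₁ = q₁·(a - q₁ - (a-c-q₁)/2 - c)
FOC: q₁* = (74 - 14)/2 = 30.00
Then: q₂* = (74 - 14 - 30.0)/2 = 15.00
Leader has first-mover advantage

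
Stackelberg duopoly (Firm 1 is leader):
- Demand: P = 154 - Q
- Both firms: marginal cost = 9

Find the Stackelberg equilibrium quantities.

q₁* (leader) = 72.5, q₂* (follower) = 36.25

Work:
Follower's reaction: q₂ = (a - c - q₁)/2
Leader substitutes: π₁ = q₁·(a - q₁ - (a-c-q₁)/2 - c)
FOC: q₁* = (154 - 9)/2 = 72.50
Then: q₂* = (154 - 9 - 72.5)/2 = 36.25
Leader has first-mover advantage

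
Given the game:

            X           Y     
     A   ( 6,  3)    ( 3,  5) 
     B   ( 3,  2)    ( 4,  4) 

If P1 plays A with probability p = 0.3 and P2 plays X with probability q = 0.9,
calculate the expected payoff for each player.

E[P1] = 3.88, E[P2] = 2.5

Work:
E[P1] = p·q·π₁(A,X) + p·(1-q)·π₁(A,Y) + (1-p)·q·π₁(B,X) + (1-p)·(1-q)·π₁(B,Y)
= 0.3·0.9·6 + 0.3·0.1·3 + 0.7·0.9·3 + 0.7·0.1·4
= 3.88

E[P2] = 2.5 (similar calculation)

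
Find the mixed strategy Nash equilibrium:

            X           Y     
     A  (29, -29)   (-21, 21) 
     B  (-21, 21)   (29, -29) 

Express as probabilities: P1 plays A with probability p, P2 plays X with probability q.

p = 0.5, q = 0.5

Work:
Find probabilities that make opponent indifferent:
P2 chooses q to make P1 indifferent between A and B
P1 chooses p to make P2 indifferent between X and Y
Mixed NE: P1 plays (A: 0.5, B: 0.5), P2 plays (X: 0.5, Y: 0.5)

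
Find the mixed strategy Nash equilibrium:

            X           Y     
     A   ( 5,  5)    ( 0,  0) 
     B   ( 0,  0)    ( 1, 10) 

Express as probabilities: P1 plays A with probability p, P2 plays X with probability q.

p = 0.6667, q = 0.1667

Work:
Find probabilities that make opponent indifferent:
P2 chooses q to make P1 indifferent between A and B
P1 chooses p to make P2 indifferent between X and Y
Mixed NE: P1 plays (A: 0.6667, B: 0.3333), P2 plays (X: 0.1667, Y: 0.8333)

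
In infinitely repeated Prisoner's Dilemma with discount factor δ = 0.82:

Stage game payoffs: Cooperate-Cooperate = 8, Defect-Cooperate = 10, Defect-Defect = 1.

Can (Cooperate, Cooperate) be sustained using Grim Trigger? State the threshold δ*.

δ* = 0.2222; since δ = 0.82 ≥ 0.2222, cooperation can be sustained

Work:
For Grim Trigger:
Cooperate forever: 8/(1-δ)
Defect then punished: 10 + 1·δ/(1-δ)
Need: 8/(1-δ) ≥ 10 + 1·δ/(1-δ)
Solving: δ ≥ (T-R)/(T-P) = (10-8)/(10-1) = 0.2222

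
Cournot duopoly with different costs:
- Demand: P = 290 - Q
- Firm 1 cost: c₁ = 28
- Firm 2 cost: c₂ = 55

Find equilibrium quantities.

q₁* = 96.33, q₂* = 69.33

Work:
Reaction: q₁ = (290 - 28 - q₂)/2
Reaction: q₂ = (290 - 55 - q₁)/2
Solve simultaneously:
q₁* = (290 - 2×28 + 55)/3 = 96.33
q₂* = (290 - 2×55 + 28)/3 = 69.33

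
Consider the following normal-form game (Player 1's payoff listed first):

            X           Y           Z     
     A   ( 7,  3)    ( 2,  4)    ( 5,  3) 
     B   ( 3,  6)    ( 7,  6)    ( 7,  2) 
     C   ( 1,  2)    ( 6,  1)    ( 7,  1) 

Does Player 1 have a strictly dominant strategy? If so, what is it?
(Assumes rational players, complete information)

No strictly dominant strategy exists for Player 1

Work:
A strategy strictly dominates another if it gives a strictly higher payoff against every opponent action. Compare each pair of P1's strategies column-by-column:
  A vs B: [7 vs 3, 2 vs 7, 5 vs 7] → A does not strictly dominate B (column Y: 2 ≤ 7)
  A vs C: [7 vs 1, 2 vs 6, 5 vs 7] → A does not strictly dominate C (column Y: 2 ≤ 6)
  B vs A: [3 vs 7, 7 vs 2, 7 vs 5] → B does not strictly dominate A (column X: 3 ≤ 7)
  B vs C: [3 vs 1, 7 vs 6, 7 vs 7] → B does not strictly dominate C (column Z: 7 ≤ 7)
  C vs A: [1 vs 7, 6 vs 2, 7 vs 5] → C does not strictly dominate A (column X: 1 ≤ 7)
  C vs B: [1 vs 3, 6 vs 7, 7 vs 7] → C does not strictly dominate B (column X: 1 ≤ 3)
No single strategy strictly dominates all others → no strictly dominant strategy.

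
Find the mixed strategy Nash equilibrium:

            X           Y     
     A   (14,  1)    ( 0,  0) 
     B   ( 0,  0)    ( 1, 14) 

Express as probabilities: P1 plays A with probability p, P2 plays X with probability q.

p = 0.9333, q = 0.0667

Work:
Find probabilities that make opponent indifferent:
P2 chooses q to make P1 indifferent between A and B
P1 chooses p to make P2 indifferent between X and Y
Mixed NE: P1 plays (A: 0.9333, B: 0.0667), P2 plays (X: 0.0667, Y: 0.9333)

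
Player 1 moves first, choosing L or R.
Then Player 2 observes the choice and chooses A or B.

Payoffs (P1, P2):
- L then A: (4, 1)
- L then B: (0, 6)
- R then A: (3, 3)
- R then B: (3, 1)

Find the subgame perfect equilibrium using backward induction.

P1 plays R, P2 plays B after L and A after R; Payoff (3, 3)

Work:
Backward induction:
After L: P2 chooses B → P1 gets 0
After R: P2 chooses A → P1 gets 3
P1 chooses R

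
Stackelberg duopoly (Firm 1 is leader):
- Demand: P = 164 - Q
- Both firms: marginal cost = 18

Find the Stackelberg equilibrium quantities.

q₁* (leader) = 73.0, q₂* (follower) = 36.5

Work:
Follower's reaction: q₂ = (a - c - q₁)/2
Leader substitutes: π₁ = q₁·(a - q₁ - (a-c-q₁)/2 - c)
FOC: q₁* = (164 - 18)/2 = 73.00
Then: q₂* = (164 - 18 - 73.0)/2 = 36.50
Leader has first-mover advantage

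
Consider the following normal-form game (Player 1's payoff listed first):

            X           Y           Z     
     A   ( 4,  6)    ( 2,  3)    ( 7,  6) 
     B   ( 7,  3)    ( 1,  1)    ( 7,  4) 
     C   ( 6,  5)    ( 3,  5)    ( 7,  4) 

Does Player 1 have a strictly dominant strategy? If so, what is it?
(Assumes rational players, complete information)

No strictly dominant strategy exists for Player 1

Work:
A strategy strictly dominates another if it gives a strictly higher payoff against every opponent action. Compare each pair of P1's strategies column-by-column:
  A vs B: [4 vs 7, 2 vs 1, 7 vs 7] → A does not strictly dominate B (column X: 4 ≤ 7)
  A vs C: [4 vs 6, 2 vs 3, 7 vs 7] → A does not strictly dominate C (column X: 4 ≤ 6)
  B vs A: [7 vs 4, 1 vs 2, 7 vs 7] → B does not strictly dominate A (column Y: 1 ≤ 2)
  B vs C: [7 vs 6, 1 vs 3, 7 vs 7] → B does not strictly dominate C (column Y: 1 ≤ 3)
  C vs A: [6 vs 4, 3 vs 2, 7 vs 7] → C does not strictly dominate A (column Z: 7 ≤ 7)
  C vs B: [6 vs 7, 3 vs 1, 7 vs 7] → C does not strictly dominate B (column X: 6 ≤ 7)
No single strategy strictly dominates all others → no strictly dominant strategy.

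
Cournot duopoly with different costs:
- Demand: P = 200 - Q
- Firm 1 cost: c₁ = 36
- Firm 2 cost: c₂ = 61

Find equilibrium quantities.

q₁* = 63.0, q₂* = 38.0

Work:
Reaction: q₁ = (200 - 36 - q₂)/2
Reaction: q₂ = (200 - 61 - q₁)/2
Solve simultaneously:
q₁* = (200 - 2×36 + 61)/3 = 63.0
q₂* = (200 - 2×61 + 36)/3 = 38.0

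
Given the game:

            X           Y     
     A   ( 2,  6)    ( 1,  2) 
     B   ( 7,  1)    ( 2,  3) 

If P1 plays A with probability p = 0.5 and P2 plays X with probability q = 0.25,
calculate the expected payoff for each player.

E[P1] = 2.25, E[P2] = 2.75

Work:
E[P1] = p·q·π₁(A,X) + p·(1-q)·π₁(A,Y) + (1-p)·q·π₁(B,X) + (1-p)·(1-q)·π₁(B,Y)
= 0.5·0.25·2 + 0.5·0.75·1 + 0.5·0.25·7 + 0.5·0.75·2
= 2.25

E[P2] = 2.75 (similar calculation)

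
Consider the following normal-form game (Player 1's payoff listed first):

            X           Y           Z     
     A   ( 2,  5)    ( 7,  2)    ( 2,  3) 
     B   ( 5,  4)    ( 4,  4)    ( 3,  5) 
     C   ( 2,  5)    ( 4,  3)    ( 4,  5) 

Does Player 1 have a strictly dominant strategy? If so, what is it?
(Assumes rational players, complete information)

No strictly dominant strategy exists for Player 1

Work:
A strategy strictly dominates another if it gives a strictly higher payoff against every opponent action. Compare each pair of P1's strategies column-by-column:
  A vs B: [2 vs 5, 7 vs 4, 2 vs 3] → A does not strictly dominate B (column X: 2 ≤ 5)
  A vs C: [2 vs 2, 7 vs 4, 2 vs 4] → A does not strictly dominate C (column X: 2 ≤ 2)
  B vs A: [5 vs 2, 4 vs 7, 3 vs 2] → B does not strictly dominate A (column Y: 4 ≤ 7)
  B vs C: [5 vs 2, 4 vs 4, 3 vs 4] → B does not strictly dominate C (column Y: 4 ≤ 4)
  C vs A: [2 vs 2, 4 vs 7, 4 vs 2] → C does not strictly dominate A (column X: 2 ≤ 2)
  C vs B: [2 vs 5, 4 vs 4, 4 vs 3] → C does not strictly dominate B (column X: 2 ≤ 5)
No single strategy strictly dominates all others → no strictly dominant strategy.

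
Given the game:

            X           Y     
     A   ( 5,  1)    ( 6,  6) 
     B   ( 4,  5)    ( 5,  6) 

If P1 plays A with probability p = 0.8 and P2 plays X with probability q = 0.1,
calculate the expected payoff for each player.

E[P1] = 5.7, E[P2] = 5.58

Work:
E[P1] = p·q·π₁(A,X) + p·(1-q)·π₁(A,Y) + (1-p)·q·π₁(B,X) + (1-p)·(1-q)·π₁(B,Y)
= 0.8·0.1·5 + 0.8·0.9·6 + 0.2·0.1·4 + 0.2·0.9·5
= 5.7

E[P2] = 5.58 (similar calculation)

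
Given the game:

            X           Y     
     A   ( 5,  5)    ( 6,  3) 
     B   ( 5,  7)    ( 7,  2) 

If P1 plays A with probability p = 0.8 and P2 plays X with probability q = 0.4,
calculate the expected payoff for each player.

E[P1] = 5.72, E[P2] = 3.84

Work:
E[P1] = p·q·π₁(A,X) + p·(1-q)·π₁(A,Y) + (1-p)·q·π₁(B,X) + (1-p)·(1-q)·π₁(B,Y)
= 0.8·0.4·5 + 0.8·0.6·6 + 0.2·0.4·5 + 0.2·0.6·7
= 5.72

E[P2] = 3.84 (similar calculation)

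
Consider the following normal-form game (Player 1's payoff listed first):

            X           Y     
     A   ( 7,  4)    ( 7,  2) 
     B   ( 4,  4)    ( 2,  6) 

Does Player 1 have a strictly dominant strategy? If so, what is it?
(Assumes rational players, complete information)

Yes, Player 1's strictly dominant strategy is A

Work:
A strategy strictly dominates another if it gives a strictly higher payoff against every opponent action. Compare each pair of P1's strategies column-by-column:
  A vs B: [7 vs 4, 7 vs 2] → A strictly dominates B
  B vs A: [4 vs 7, 2 vs 7] → B does not strictly dominate A (column X: 4 ≤ 7)
A strictly dominates every other strategy → strictly dominant.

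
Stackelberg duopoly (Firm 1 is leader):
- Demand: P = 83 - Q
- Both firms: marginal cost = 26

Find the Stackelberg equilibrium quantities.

q₁* (leader) = 28.5, q₂* (follower) = 14.25

Work:
Follower's reaction: q₂ = (a - c - q₁)/2
Leader substitutes: π₁ = q₁·(a - q₁ - (a-c-q₁)/2 - c)
FOC: q₁* = (83 - 26)/2 = 28.50
Then: q₂* = (83 - 26 - 28.5)/2 = 14.25
Leader has first-mover advantage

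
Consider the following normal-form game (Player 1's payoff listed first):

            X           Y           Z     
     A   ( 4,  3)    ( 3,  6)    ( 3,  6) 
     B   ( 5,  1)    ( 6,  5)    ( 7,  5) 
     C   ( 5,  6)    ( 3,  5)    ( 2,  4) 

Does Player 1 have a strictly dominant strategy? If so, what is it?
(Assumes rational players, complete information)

No strictly dominant strategy exists for Player 1

Work:
A strategy strictly dominates another if it gives a strictly higher payoff against every opponent action. Compare each pair of P1's strategies column-by-column:
  A vs B: [4 vs 5, 3 vs 6, 3 vs 7] → A does not strictly dominate B (column X: 4 ≤ 5)
  A vs C: [4 vs 5, 3 vs 3, 3 vs 2] → A does not strictly dominate C (column X: 4 ≤ 5)
  B vs A: [5 vs 4, 6 vs 3, 7 vs 3] → B strictly dominates A
  B vs C: [5 vs 5, 6 vs 3, 7 vs 2] → B does not strictly dominate C (column X: 5 ≤ 5)
  C vs A: [5 vs 4, 3 vs 3, 2 vs 3] → C does not strictly dominate A (column Y: 3 ≤ 3)
  C vs B: [5 vs 5, 3 vs 6, 2 vs 7] → C does not strictly dominate B (column X: 5 ≤ 5)
No single strategy strictly dominates all others → no strictly dominant strategy.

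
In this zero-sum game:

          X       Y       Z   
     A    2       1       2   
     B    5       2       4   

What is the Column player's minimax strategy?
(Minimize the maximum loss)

Column should play Y, value = 2

Work:
Column player minimizes Row's maximum payoff:
Column X: max payoff to Row = 5
Column Y: max payoff to Row = 2
Column Z: max payoff to Row = 4
Minimum is 2, achieved by column Y.
Minimax strategy: Y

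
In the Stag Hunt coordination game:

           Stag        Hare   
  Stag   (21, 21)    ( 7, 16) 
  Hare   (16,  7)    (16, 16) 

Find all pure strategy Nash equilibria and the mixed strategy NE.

Pure NE: (Stag, Stag) and (Hare, Hare); Mixed NE: p = 0.6429, q = 0.6429

Work:
Check pure NE:
(Stag, Stag): (21, 21) - no unilateral deviation beneficial
(Hare, Hare): (16, 16) - no unilateral deviation beneficial
Mixed NE: P1 plays Stag with p = 0.6429, P2 plays Stag with q = 0.6429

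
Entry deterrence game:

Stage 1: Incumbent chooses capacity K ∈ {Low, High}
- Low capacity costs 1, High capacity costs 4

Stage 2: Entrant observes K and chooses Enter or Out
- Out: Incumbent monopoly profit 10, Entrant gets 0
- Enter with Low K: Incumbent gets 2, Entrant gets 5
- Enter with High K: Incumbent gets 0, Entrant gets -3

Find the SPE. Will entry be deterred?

SPE: (High, Enter|Low, Out|High); Entry deterred. Incumbent net profit = 6

Work:
After Low K: Entrant enters (5 > 0)
After High K: Entrant stays out (-3 < 0)
Incumbent: Low → 2−1=1, High → 10−4=6
Incumbent chooses High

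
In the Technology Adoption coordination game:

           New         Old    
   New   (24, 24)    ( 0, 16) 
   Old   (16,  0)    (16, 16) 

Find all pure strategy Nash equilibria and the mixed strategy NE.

Pure NE: (New, New) and (Old, Old); Mixed NE: p = 0.6667, q = 0.6667

Work:
Check pure NE:
(New, New): (24, 24) - no unilateral deviation beneficial
(Old, Old): (16, 16) - no unilateral deviation beneficial
Mixed NE: P1 plays New with p = 0.6667, P2 plays New with q = 0.6667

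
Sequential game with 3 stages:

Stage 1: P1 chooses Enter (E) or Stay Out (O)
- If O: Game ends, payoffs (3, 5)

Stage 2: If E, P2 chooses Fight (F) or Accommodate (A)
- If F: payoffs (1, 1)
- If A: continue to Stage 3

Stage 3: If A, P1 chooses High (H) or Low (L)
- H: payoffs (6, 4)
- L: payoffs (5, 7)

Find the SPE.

SPE: (E, A, H); Outcome (6, 4)

Work:
Stage 3: P1 chooses H (6 vs 5)
Stage 2: P2: F->1, A->4 (anticipating H). Choose A
Stage 1: P1: O->3, E->6 (anticipating A, H). Choose E
SPE path: E -> A -> H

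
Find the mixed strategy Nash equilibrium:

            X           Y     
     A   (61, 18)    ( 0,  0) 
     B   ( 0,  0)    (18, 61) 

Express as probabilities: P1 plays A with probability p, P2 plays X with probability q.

p = 0.7722, q = 0.2278

Work:
Find probabilities that make opponent indifferent:
P2 chooses q to make P1 indifferent between A and B
P1 chooses p to make P2 indifferent between X and Y
Mixed NE: P1 plays (A: 0.7722, B: 0.2278), P2 plays (X: 0.2278, Y: 0.7722)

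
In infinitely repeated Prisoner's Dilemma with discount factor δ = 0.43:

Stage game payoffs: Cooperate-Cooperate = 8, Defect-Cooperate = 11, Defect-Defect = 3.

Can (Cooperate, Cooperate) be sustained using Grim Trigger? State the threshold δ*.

δ* = 0.375; since δ = 0.43 ≥ 0.375, cooperation can be sustained

Work:
For Grim Trigger:
Cooperate forever: 8/(1-δ)
Defect then punished: 11 + 3·δ/(1-δ)
Need: 8/(1-δ) ≥ 11 + 3·δ/(1-δ)
Solving: δ ≥ (T-R)/(T-P) = (11-8)/(11-3) = 0.375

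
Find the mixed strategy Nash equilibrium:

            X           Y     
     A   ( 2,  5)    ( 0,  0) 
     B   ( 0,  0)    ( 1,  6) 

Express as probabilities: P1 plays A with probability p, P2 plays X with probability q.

p = 0.5455, q = 0.3333

Work:
Find probabilities that make opponent indifferent:
P2 chooses q to make P1 indifferent between A and B
P1 chooses p to make P2 indifferent between X and Y
Mixed NE: P1 plays (A: 0.5455, B: 0.4545), P2 plays (X: 0.3333, Y: 0.6667)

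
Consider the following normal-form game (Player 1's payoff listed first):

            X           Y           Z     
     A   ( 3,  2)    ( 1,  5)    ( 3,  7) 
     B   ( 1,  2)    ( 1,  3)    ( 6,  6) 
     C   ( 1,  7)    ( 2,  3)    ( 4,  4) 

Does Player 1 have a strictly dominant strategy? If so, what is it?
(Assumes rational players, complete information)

No strictly dominant strategy exists for Player 1

Work:
A strategy strictly dominates another if it gives a strictly higher payoff against every opponent action. Compare each pair of P1's strategies column-by-column:
  A vs B: [3 vs 1, 1 vs 1, 3 vs 6] → A does not strictly dominate B (column Y: 1 ≤ 1)
  A vs C: [3 vs 1, 1 vs 2, 3 vs 4] → A does not strictly dominate C (column Y: 1 ≤ 2)
  B vs A: [1 vs 3, 1 vs 1, 6 vs 3] → B does not strictly dominate A (column X: 1 ≤ 3)
  B vs C: [1 vs 1, 1 vs 2, 6 vs 4] → B does not strictly dominate C (column X: 1 ≤ 1)
  C vs A: [1 vs 3, 2 vs 1, 4 vs 3] → C does not strictly dominate A (column X: 1 ≤ 3)
  C vs B: [1 vs 1, 2 vs 1, 4 vs 6] → C does not strictly dominate B (column X: 1 ≤ 1)
No single strategy strictly dominates all others → no strictly dominant strategy.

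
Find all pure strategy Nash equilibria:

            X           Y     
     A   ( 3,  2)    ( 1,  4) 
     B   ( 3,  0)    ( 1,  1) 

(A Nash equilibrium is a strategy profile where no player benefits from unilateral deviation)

Nash equilibrium: (A, Y), (B, Y)

Work:
Best responses:
  P1 vs X: payoffs [3, 3] → best response A/B (payoff 3)
  P1 vs Y: payoffs [1, 1] → best response A/B (payoff 1)
  P2 vs A: payoffs [2, 4] → best response Y (payoff 4)
  P2 vs B: payoffs [0, 1] → best response Y (payoff 1)
Mutual best responses: (A,Y), (B,Y) → Nash equilibria.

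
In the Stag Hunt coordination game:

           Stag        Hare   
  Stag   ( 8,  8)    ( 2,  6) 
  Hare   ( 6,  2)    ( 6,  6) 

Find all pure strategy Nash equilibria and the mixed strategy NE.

Pure NE: (Stag, Stag) and (Hare, Hare); Mixed NE: p = 0.6667, q = 0.6667

Work:
Check pure NE:
(Stag, Stag): (8, 8) - no unilateral deviation beneficial
(Hare, Hare): (6, 6) - no unilateral deviation beneficial
Mixed NE: P1 plays Stag with p = 0.6667, P2 plays Stag with q = 0.6667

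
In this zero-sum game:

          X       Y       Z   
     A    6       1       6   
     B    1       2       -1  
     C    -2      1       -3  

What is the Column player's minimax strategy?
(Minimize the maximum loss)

Column should play Y, value = 2

Work:
Column player minimizes Row's maximum payoff:
Column X: max payoff to Row = 6
Column Y: max payoff to Row = 2
Column Z: max payoff to Row = 6
Minimum is 2, achieved by column Y.
Minimax strategy: Y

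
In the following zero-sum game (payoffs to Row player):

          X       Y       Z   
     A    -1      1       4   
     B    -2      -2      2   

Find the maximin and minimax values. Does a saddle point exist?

Maximin = -1, Minimax = -1, Saddle: True

Work:
Row minimums: [-1, -2] → maximin = -1
Column maximums: [-1, 1, 4] → minimax = -1
Saddle point exists! Game value = -1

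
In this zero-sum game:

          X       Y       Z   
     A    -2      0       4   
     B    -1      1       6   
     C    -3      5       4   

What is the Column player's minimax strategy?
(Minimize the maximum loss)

Column should play X, value = -1

Work:
Column player minimizes Row's maximum payoff:
Column X: max payoff to Row = -1
Column Y: max payoff to Row = 5
Column Z: max payoff to Row = 6
Minimum is -1, achieved by column X.
Minimax strategy: X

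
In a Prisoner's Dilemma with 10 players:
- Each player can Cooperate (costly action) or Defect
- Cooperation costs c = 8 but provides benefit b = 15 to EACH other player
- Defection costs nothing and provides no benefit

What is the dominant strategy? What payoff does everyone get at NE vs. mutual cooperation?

Dominant: Defect; NE payoff = 0; Coop payoff = 127

Work:
Defect dominates (saves cost c = 8, benefit to others is external)
NE: All defect → everyone gets 0
If all cooperate: each receives (9)×15 - 8 = 127
Social dilemma: 127 > 0 but NE gives 0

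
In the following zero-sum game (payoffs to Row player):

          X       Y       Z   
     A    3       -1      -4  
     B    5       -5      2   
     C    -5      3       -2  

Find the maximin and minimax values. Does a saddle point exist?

Maximin = -4, Minimax = 2, Saddle: False

Work:
Row minimums: [-4, -5, -5] → maximin = -4
Column maximums: [5, 3, 2] → minimax = 2
No saddle point (maximin ≠ minimax). Mixed strategy needed.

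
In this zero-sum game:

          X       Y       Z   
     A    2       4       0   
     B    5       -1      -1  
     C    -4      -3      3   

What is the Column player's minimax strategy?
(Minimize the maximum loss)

Column should play Z, value = 3

Work:
Column player minimizes Row's maximum payoff:
Column X: max payoff to Row = 5
Column Y: max payoff to Row = 4
Column Z: max payoff to Row = 3
Minimum is 3, achieved by column Z.
Minimax strategy: Z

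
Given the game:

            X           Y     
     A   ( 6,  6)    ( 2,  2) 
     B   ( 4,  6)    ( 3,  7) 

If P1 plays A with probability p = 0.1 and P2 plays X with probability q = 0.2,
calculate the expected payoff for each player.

E[P1] = 3.16, E[P2] = 6.4

Work:
E[P1] = p·q·π₁(A,X) + p·(1-q)·π₁(A,Y) + (1-p)·q·π₁(B,X) + (1-p)·(1-q)·π₁(B,Y)
= 0.1·0.2·6 + 0.1·0.8·2 + 0.9·0.2·4 + 0.9·0.8·3
= 3.16

E[P2] = 6.4 (similar calculation)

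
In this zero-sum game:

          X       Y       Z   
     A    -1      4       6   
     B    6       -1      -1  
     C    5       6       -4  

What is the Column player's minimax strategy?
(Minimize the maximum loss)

Column should play X or Y or Z (all achieve the minimum), value = 6

Work:
Column player minimizes Row's maximum payoff:
Column X: max payoff to Row = 6
Column Y: max payoff to Row = 6
Column Z: max payoff to Row = 6
Minimum is 6, achieved by columns X, Y, Z (tied).
Each of X or Y or Z is a minimax strategy.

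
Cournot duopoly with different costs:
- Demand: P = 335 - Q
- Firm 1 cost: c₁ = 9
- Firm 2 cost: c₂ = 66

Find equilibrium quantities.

q₁* = 127.67, q₂* = 70.67

Work:
Reaction: q₁ = (335 - 9 - q₂)/2
Reaction: q₂ = (335 - 66 - q₁)/2
Solve simultaneously:
q₁* = (335 - 2×9 + 66)/3 = 127.67
q₂* = (335 - 2×66 + 9)/3 = 70.67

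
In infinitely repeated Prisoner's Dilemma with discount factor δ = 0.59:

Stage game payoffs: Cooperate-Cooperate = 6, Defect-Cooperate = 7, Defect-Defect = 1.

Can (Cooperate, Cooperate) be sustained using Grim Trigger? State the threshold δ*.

δ* = 0.1667; since δ = 0.59 ≥ 0.1667, cooperation can be sustained

Work:
For Grim Trigger:
Cooperate forever: 6/(1-δ)
Defect then punished: 7 + 1·δ/(1-δ)
Need: 6/(1-δ) ≥ 7 + 1·δ/(1-δ)
Solving: δ ≥ (T-R)/(T-P) = (7-6)/(7-1) = 0.1667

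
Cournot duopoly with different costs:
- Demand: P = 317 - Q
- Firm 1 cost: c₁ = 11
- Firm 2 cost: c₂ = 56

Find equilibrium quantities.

q₁* = 117.0, q₂* = 72.0

Work:
Reaction: q₁ = (317 - 11 - q₂)/2
Reaction: q₂ = (317 - 56 - q₁)/2
Solve simultaneously:
q₁* = (317 - 2×11 + 56)/3 = 117.0
q₂* = (317 - 2×56 + 11)/3 = 72.0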